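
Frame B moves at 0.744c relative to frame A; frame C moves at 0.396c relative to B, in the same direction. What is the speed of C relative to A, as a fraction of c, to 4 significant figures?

Compose boost 2: (0.396 + 0.744)/(1 + 0.396×0.744) = 1.140/1.29462 = 0.8806

u ≈ 0.8806c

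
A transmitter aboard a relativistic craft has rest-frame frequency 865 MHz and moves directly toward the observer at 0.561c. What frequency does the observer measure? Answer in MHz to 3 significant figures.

Relativistic Doppler: f_obs = f_src √((1+β)/(1−β))
= 865 × √(1.5610/0.43900) = 865 × 1.8857 = 1630 MHz

f_obs ≈ 1630 MHz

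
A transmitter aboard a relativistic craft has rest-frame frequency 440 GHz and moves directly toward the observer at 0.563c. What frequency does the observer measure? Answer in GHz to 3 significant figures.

Relativistic Doppler: f_obs = f_src √((1+β)/(1−β))
= 440 × √(1.5630/0.43700) = 440 × 1.8912 = 832 GHz

f_obs ≈ 832 GHz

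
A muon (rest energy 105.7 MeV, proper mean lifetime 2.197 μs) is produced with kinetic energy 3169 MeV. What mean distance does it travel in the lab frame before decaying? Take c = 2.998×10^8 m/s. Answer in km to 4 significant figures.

d ≈ 20.40 km

γ = 1 + K/(m₀c²) = 1 + 3169/105.7 = 30.9811
β = √(1 − 1/γ²) = 0.999479
Dilated lifetime: γτ₀ = 30.9811 × 2.197 μs = 68.0654 μs
d = βc·γτ₀ = 0.999479 × (2.998×10^8 m/s) × 6.80654×10^-5 s = 20.40 km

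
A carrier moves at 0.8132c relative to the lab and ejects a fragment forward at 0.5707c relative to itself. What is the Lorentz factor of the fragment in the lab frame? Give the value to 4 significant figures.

γ ≈ 3.064

u_lab = (0.5707 + 0.8132)/(1 + 0.5707×0.8132) = 1.3839/1.464093 = 0.9452267
γ = 1/√(1 − 0.9452267²) = 3.064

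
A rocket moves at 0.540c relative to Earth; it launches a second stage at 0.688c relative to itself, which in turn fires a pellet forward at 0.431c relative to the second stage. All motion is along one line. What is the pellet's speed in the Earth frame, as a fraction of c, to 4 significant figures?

u ≈ 0.9570c

Compose boost 2: (0.688 + 0.540)/(1 + 0.688×0.540) = 1.228/1.37152 = 0.895357
Compose boost 3: (0.431 + 0.895357)/(1 + 0.431×0.895357) = 1.32636/1.38590 = 0.9570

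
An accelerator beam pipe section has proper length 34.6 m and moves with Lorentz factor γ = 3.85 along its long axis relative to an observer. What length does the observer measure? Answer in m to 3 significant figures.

γ = 3.85 (given)
Length contraction: L = L₀/γ = 34.6/3.85 = 8.99 m

L ≈ 8.99 m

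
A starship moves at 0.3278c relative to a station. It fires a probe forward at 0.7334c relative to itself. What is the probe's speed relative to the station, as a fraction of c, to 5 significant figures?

Relativistic velocity addition: u = (u' + v)/(1 + u'v/c²)
= (0.7334 + 0.3278)/(1 + 0.7334×0.3278) = 1.0612/1.240409 = 0.85552

u ≈ 0.85552c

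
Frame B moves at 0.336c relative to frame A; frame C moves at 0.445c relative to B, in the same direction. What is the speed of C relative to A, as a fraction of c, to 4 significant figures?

Compose boost 2: (0.445 + 0.336)/(1 + 0.445×0.336) = 0.7810/1.14952 = 0.6794

u ≈ 0.6794c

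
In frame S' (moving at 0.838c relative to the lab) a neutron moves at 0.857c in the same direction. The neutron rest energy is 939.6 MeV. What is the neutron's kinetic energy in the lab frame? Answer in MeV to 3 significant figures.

u_lab = (0.857 + 0.838)/(1 + 0.857×0.838) = 0.986517
γ = 1/√(1 − 0.986517²) = 6.1103
K = (γ − 1)m₀c² = (6.1103 − 1) × 939.6 = 5.1103 × 939.6 = 4800 MeV

K ≈ 4800 MeV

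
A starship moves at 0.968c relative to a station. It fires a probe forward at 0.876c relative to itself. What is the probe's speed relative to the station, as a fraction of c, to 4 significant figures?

Relativistic velocity addition: u = (u' + v)/(1 + u'v/c²)
= (0.876 + 0.968)/(1 + 0.876×0.968) = 1.844/1.84797 = 0.9979

u ≈ 0.9979c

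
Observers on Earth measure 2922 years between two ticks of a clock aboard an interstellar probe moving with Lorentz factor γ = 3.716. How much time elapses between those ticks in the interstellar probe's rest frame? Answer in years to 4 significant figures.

τ₀ ≈ 786.3 years

γ = 3.716 (given)
Proper time: τ₀ = Δt/γ = 2922/3.716 = 786.3 years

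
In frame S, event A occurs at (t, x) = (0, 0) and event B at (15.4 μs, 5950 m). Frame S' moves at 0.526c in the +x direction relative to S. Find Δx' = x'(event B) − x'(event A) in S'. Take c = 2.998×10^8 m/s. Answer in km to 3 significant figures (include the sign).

γ = 1/√(1 − 0.526²) = 1.1758
Δx' = γ(Δx − vΔt) = 1.1758 × (5950 m − 0.526×(2.998×10^8 m/s)×15.4×10^-6 s)
= 1.1758 × (3521.5 m) = 4.14 km

Δx' ≈ 4.14 km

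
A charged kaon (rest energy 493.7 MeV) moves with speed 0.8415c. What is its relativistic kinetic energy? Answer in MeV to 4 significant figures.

K ≈ 420.1 MeV

γ = 1/√(1 − 0.8415²) = 1.85097
K = (γ − 1)m₀c² = (1.85097 − 1) × 493.7 MeV = 0.850971 × 493.7 MeV = 420.1 MeV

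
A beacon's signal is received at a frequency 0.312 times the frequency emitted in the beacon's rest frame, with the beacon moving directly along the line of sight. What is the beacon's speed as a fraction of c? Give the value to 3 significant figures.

f_obs/f_src = √((1−β)/(1+β)) = 0.312  ⇒  (1−β)/(1+β) = 0.097344
β = |1 − D²|/(1 + D²) = |1 − 0.097344|/(1 + 0.097344) = 0.823

β ≈ 0.823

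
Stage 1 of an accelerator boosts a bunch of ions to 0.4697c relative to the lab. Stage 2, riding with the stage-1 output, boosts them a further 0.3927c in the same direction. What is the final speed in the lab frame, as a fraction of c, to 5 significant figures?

u ≈ 0.72810c

Compose boost 2: (0.3927 + 0.4697)/(1 + 0.3927×0.4697) = 0.86240/1.184451 = 0.72810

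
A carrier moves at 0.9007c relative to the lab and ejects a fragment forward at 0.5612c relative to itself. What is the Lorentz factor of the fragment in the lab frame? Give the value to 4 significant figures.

γ ≈ 4.187

u_lab = (0.5612 + 0.9007)/(1 + 0.5612×0.9007) = 1.4619/1.505473 = 0.9710570
γ = 1/√(1 − 0.9710570²) = 4.187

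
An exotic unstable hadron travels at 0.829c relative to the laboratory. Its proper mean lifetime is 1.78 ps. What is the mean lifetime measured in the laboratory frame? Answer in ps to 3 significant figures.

γ = 1/√(1 − 0.829²) = 1.7881
Time dilation: Δt = γτ₀ = 1.7881 × 1.78 ps = 3.18 ps

Δt ≈ 3.18 ps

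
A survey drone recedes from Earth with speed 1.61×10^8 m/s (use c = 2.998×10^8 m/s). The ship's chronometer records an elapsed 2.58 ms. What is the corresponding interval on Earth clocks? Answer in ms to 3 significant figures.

β = v/c = 1.61×10^8 / 2.998×10^8 = 0.53702
γ = 1/√(1 − 0.53702²) = 1.1854
Time dilation: Δt = γτ₀ = 1.1854 × 2.58 ms = 3.06 ms

Δt ≈ 3.06 ms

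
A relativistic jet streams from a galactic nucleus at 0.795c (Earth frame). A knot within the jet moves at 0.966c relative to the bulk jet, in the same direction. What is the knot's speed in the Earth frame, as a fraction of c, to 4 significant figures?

u ≈ 0.9961c

Relativistic velocity addition: u = (u' + v)/(1 + u'v/c²)
= (0.966 + 0.795)/(1 + 0.966×0.795) = 1.761/1.76797 = 0.9961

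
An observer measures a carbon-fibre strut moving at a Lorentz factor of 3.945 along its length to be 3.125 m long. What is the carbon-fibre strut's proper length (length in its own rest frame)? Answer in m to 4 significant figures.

γ = 3.945 (given)
L₀ = γL = 3.945 × 3.125 = 12.33 m

L₀ ≈ 12.33 m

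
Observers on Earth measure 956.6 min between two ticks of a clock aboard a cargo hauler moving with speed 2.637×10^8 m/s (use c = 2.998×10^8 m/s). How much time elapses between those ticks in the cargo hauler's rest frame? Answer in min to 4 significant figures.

τ₀ ≈ 455.1 min

β = v/c = 2.637×10^8 / 2.998×10^8 = 0.879586
γ = 1/√(1 − 0.879586²) = 2.10199
Proper time: τ₀ = Δt/γ = 956.6/2.10199 = 455.1 min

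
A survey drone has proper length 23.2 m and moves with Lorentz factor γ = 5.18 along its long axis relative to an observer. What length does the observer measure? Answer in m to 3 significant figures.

γ = 5.18 (given)
Length contraction: L = L₀/γ = 23.2/5.18 = 4.48 m

L ≈ 4.48 m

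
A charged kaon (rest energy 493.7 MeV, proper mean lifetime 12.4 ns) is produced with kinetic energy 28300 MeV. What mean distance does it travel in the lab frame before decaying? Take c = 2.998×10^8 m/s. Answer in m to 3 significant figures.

γ = 1 + K/(m₀c²) = 1 + 28300/493.7 = 58.322
β = √(1 − 1/γ²) = 0.99985
Dilated lifetime: γτ₀ = 58.322 × 12.4 ns = 723.20 ns
d = βc·γτ₀ = 0.99985 × (2.998×10^8 m/s) × 7.2320×10^-7 s = 217 m

d ≈ 217 m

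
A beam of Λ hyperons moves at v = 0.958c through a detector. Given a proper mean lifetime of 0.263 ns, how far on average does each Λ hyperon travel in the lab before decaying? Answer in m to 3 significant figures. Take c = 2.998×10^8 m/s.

γ = 1/√(1 − 0.958²) = 3.4871
Dilated lifetime: Δt = γτ₀ = 3.4871 × 0.263 ns = 0.91712 ns
d = vΔt = 0.958c × 0.91712 ns = 2.8721×10^8 m/s × 9.1712×10^-10 s = 0.263 m

d ≈ 0.263 m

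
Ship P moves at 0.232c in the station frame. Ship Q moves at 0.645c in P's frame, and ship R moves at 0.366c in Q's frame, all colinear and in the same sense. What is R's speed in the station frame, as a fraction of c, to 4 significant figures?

u ≈ 0.8825c

Compose boost 2: (0.645 + 0.232)/(1 + 0.645×0.232) = 0.8770/1.14964 = 0.762848
Compose boost 3: (0.366 + 0.762848)/(1 + 0.366×0.762848) = 1.12885/1.27920 = 0.8825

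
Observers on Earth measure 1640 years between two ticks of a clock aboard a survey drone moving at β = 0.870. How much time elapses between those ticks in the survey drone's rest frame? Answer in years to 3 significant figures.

γ = 1/√(1 − 0.870²) = 2.0282
Proper time: τ₀ = Δt/γ = 1640/2.0282 = 809 years

τ₀ ≈ 809 years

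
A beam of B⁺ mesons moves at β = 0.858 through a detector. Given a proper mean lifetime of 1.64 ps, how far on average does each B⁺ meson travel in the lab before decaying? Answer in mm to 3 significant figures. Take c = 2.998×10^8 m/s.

γ = 1/√(1 − 0.858²) = 1.9469
Dilated lifetime: Δt = γτ₀ = 1.9469 × 1.64 ps = 3.1928 ps
d = vΔt = 0.858c × 3.1928 ps = 2.5723×10^8 m/s × 3.1928×10^-12 s = 0.821 mm

d ≈ 0.821 mm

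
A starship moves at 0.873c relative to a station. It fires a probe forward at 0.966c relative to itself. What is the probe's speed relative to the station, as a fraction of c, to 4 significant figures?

u ≈ 0.9977c

Relativistic velocity addition: u = (u' + v)/(1 + u'v/c²)
= (0.966 + 0.873)/(1 + 0.966×0.873) = 1.839/1.84332 = 0.9977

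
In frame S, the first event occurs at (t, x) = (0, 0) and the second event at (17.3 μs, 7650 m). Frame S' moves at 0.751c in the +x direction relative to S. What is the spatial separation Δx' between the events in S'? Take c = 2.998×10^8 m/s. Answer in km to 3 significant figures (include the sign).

Δx' ≈ 5.69 km

γ = 1/√(1 − 0.751²) = 1.5145
Δx' = γ(Δx − vΔt) = 1.5145 × (7650 m − 0.751×(2.998×10^8 m/s)×17.3×10^-6 s)
= 1.5145 × (3754.9 m) = 5.69 km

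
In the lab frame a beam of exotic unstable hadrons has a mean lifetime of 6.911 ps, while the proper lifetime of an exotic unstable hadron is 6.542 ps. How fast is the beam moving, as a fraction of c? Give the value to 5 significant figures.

γ = Δt/τ₀ = 6.911/6.542 = 1.056405
β = √(1 − 1/γ²) = √(1 − 1/1.056405²) = 0.32239

β ≈ 0.32239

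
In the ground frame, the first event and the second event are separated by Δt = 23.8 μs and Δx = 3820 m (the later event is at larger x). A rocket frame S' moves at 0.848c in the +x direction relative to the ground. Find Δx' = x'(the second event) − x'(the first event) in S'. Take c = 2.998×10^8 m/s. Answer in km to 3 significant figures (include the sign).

γ = 1/√(1 − 0.848²) = 1.8868
Δx' = γ(Δx − vΔt) = 1.8868 × (3820 m − 0.848×(2.998×10^8 m/s)×23.8×10^-6 s)
= 1.8868 × (-2230.7 m) = -4.21 km

Δx' ≈ -4.21 km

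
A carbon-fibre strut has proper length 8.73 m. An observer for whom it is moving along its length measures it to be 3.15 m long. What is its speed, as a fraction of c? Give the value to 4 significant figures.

β ≈ 0.9326

γ = L₀/L = 8.73/3.15 = 2.77143
β = √(1 − 1/γ²) = 0.9326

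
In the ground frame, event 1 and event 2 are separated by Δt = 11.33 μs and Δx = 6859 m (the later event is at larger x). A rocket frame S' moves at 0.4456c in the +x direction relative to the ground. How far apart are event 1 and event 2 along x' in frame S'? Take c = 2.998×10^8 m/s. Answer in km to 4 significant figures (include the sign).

γ = 1/√(1 − 0.4456²) = 1.11703
Δx' = γ(Δx − vΔt) = 1.11703 × (6859 m − 0.4456×(2.998×10^8 m/s)×11.33×10^-6 s)
= 1.11703 × (5345.42 m) = 5.971 km

Δx' ≈ 5.971 km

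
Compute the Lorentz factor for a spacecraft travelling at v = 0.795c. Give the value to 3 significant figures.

γ ≈ 1.65

γ = 1/√(1 − β²) = 1/√(1 − 0.795²) = 1/√(0.36797) = 1.65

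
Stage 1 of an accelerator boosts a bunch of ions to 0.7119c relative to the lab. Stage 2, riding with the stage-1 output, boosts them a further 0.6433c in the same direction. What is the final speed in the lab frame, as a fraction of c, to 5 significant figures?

Compose boost 2: (0.6433 + 0.7119)/(1 + 0.6433×0.7119) = 1.3552/1.457965 = 0.92951

u ≈ 0.92951c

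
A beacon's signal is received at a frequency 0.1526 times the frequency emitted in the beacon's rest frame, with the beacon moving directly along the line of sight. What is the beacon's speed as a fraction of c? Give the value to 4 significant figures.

f_obs/f_src = √((1−β)/(1+β)) = 0.1526  ⇒  (1−β)/(1+β) = 0.0232868
β = |1 − D²|/(1 + D²) = |1 − 0.0232868|/(1 + 0.0232868) = 0.9545

β ≈ 0.9545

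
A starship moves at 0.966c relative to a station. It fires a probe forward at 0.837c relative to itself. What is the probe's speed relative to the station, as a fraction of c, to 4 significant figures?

u ≈ 0.9969c

Relativistic velocity addition: u = (u' + v)/(1 + u'v/c²)
= (0.837 + 0.966)/(1 + 0.837×0.966) = 1.803/1.80854 = 0.9969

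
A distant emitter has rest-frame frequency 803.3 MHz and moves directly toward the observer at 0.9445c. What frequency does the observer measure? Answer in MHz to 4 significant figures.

f_obs ≈ 4755 MHz

Relativistic Doppler: f_obs = f_src √((1+β)/(1−β))
= 803.3 × √(1.94450/0.0555000) = 803.3 × 5.91912 = 4755 MHz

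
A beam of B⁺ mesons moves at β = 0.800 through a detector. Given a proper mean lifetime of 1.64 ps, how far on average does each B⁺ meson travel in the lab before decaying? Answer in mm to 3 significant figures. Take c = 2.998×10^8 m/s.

γ = 1/√(1 − 0.800²) = 1.6667
Dilated lifetime: Δt = γτ₀ = 1.6667 × 1.64 ps = 2.7333 ps
d = vΔt = 0.800c × 2.7333 ps = 2.3984×10^8 m/s × 2.7333×10^-12 s = 0.656 mm

d ≈ 0.656 mm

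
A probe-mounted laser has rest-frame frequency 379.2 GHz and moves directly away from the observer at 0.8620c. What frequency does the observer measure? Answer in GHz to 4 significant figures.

Relativistic Doppler: f_obs = f_src √((1−β)/(1+β))
= 379.2 × √(0.138000/1.86200) = 379.2 × 0.272239 = 103.2 GHz

f_obs ≈ 103.2 GHz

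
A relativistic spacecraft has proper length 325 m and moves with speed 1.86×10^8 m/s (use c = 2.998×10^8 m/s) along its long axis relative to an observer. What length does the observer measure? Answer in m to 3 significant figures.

L ≈ 255 m

β = v/c = 1.86×10^8 / 2.998×10^8 = 0.62041
γ = 1/√(1 − 0.62041²) = 1.2751
Length contraction: L = L₀/γ = 325/1.2751 = 255 m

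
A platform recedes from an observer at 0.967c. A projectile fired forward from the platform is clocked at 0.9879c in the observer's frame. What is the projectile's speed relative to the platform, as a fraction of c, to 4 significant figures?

Inverse velocity addition: u' = (u − v)/(1 − uv/c²)
= (0.9879 − 0.967)/(1 − 0.9879×0.967) = 0.02090/0.0447007 = 0.4676

u' ≈ 0.4676c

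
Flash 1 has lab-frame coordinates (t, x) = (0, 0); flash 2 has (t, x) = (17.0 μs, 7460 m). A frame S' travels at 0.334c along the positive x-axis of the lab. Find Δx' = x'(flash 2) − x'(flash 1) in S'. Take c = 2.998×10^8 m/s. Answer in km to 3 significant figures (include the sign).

γ = 1/√(1 − 0.334²) = 1.0609
Δx' = γ(Δx − vΔt) = 1.0609 × (7460 m − 0.334×(2.998×10^8 m/s)×17.0×10^-6 s)
= 1.0609 × (5757.7 m) = 6.11 km

Δx' ≈ 6.11 km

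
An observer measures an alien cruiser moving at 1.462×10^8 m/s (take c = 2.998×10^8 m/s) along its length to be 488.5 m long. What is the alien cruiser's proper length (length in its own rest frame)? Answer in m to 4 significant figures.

β = v/c = 1.462×10^8 / 2.998×10^8 = 0.487658
γ = 1/√(1 − 0.487658²) = 1.14543
L₀ = γL = 1.14543 × 488.5 = 559.5 m

L₀ ≈ 559.5 m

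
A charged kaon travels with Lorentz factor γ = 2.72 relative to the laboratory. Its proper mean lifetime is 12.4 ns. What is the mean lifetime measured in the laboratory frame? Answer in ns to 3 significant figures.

γ = 2.72 (given)
Time dilation: Δt = γτ₀ = 2.72 × 12.4 ns = 33.7 ns

Δt ≈ 33.7 ns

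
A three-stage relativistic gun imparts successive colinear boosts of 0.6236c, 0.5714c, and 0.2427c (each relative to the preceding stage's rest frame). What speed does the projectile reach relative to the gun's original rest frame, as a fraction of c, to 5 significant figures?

u ≈ 0.92579c

Compose boost 2: (0.5714 + 0.6236)/(1 + 0.5714×0.6236) = 1.1950/1.356325 = 0.8810572
Compose boost 3: (0.2427 + 0.8810572)/(1 + 0.2427×0.8810572) = 1.123757/1.213833 = 0.92579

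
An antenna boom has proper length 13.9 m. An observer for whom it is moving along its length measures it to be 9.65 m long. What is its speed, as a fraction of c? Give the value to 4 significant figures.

β ≈ 0.7197

γ = L₀/L = 13.9/9.65 = 1.44041
β = √(1 − 1/γ²) = 0.7197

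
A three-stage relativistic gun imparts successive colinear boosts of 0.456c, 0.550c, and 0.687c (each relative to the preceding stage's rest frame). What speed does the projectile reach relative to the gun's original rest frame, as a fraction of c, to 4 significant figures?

u ≈ 0.9605c

Compose boost 2: (0.550 + 0.456)/(1 + 0.550×0.456) = 1.006/1.25080 = 0.804285
Compose boost 3: (0.687 + 0.804285)/(1 + 0.687×0.804285) = 1.49129/1.55254 = 0.9605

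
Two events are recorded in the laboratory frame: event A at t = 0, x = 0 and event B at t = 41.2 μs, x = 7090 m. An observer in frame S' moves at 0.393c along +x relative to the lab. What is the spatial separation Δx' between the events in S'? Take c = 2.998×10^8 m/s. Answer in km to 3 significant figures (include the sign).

Δx' ≈ 2.43 km

γ = 1/√(1 − 0.393²) = 1.0875
Δx' = γ(Δx − vΔt) = 1.0875 × (7090 m − 0.393×(2.998×10^8 m/s)×41.2×10^-6 s)
= 1.0875 × (2235.8 m) = 2.43 km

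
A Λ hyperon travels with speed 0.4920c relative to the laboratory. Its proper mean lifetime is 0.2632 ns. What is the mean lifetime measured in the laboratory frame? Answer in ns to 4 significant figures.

γ = 1/√(1 − 0.4920²) = 1.14864
Time dilation: Δt = γτ₀ = 1.14864 × 0.2632 ns = 0.3023 ns

Δt ≈ 0.3023 ns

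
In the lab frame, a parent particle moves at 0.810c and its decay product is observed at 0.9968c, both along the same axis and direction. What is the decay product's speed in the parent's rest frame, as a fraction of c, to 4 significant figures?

Inverse velocity addition: u' = (u − v)/(1 − uv/c²)
= (0.9968 − 0.810)/(1 − 0.9968×0.810) = 0.1868/0.192592 = 0.9699

u' ≈ 0.9699c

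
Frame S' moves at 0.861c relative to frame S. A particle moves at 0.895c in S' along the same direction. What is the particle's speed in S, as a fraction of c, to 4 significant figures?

Relativistic velocity addition: u = (u' + v)/(1 + u'v/c²)
= (0.895 + 0.861)/(1 + 0.895×0.861) = 1.756/1.77060 = 0.9918

u ≈ 0.9918c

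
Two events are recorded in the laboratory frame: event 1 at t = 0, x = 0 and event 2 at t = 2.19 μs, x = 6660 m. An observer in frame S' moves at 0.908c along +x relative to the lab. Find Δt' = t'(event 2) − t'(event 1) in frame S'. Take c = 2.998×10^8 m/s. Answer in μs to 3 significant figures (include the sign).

Δt' ≈ -42.9 μs

γ = 1/√(1 − 0.908²) = 2.3868
Δt' = γ(Δt − vΔx/c²) = 2.3868 × (2.19 μs − 0.908×6660 m / (2.998×10^8 m/s))
= 2.3868 × (-17.981 μs) = -42.9 μs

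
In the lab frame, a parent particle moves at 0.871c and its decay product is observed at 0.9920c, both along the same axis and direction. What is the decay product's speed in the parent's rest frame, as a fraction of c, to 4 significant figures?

u' ≈ 0.8899c

Inverse velocity addition: u' = (u − v)/(1 − uv/c²)
= (0.9920 − 0.871)/(1 − 0.9920×0.871) = 0.1210/0.135968 = 0.8899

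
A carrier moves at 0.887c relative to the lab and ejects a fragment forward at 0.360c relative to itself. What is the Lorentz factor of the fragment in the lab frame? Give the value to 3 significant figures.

u_lab = (0.360 + 0.887)/(1 + 0.360×0.887) = 1.247/1.31932 = 0.945184
γ = 1/√(1 − 0.945184²) = 3.06

γ ≈ 3.06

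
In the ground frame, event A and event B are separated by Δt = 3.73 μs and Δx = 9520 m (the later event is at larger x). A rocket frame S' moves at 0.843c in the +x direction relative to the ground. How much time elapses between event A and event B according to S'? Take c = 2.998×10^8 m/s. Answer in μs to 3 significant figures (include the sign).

Δt' ≈ -42.8 μs

γ = 1/√(1 − 0.843²) = 1.8590
Δt' = γ(Δt − vΔx/c²) = 1.8590 × (3.73 μs − 0.843×9520 m / (2.998×10^8 m/s))
= 1.8590 × (-23.039 μs) = -42.8 μs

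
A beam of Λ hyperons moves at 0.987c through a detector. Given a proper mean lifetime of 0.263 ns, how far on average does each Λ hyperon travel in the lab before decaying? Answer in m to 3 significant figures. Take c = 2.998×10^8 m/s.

γ = 1/√(1 − 0.987²) = 6.2220
Dilated lifetime: Δt = γτ₀ = 6.2220 × 0.263 ns = 1.6364 ns
d = vΔt = 0.987c × 1.6364 ns = 2.9590×10^8 m/s × 1.6364×10^-9 s = 0.484 m

d ≈ 0.484 m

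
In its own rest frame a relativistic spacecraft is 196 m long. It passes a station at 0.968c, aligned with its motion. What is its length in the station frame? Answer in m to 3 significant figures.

γ = 1/√(1 − 0.968²) = 3.9849
Length contraction: L = L₀/γ = 196/3.9849 = 49.2 m

L ≈ 49.2 m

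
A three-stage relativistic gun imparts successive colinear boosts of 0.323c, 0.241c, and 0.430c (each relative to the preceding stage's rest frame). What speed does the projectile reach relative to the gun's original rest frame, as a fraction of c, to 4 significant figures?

u ≈ 0.7782c

Compose boost 2: (0.241 + 0.323)/(1 + 0.241×0.323) = 0.5640/1.07784 = 0.523267
Compose boost 3: (0.430 + 0.523267)/(1 + 0.430×0.523267) = 0.953267/1.22500 = 0.7782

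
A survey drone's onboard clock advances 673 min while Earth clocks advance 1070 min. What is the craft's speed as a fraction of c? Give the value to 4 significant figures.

β ≈ 0.7774

γ = Δt/τ₀ = 1070/673 = 1.58990
β = √(1 − 1/γ²) = √(1 − 1/1.58990²) = 0.7774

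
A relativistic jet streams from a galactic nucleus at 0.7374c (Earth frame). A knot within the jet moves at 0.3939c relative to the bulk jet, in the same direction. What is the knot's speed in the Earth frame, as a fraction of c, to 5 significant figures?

u ≈ 0.87666c

Relativistic velocity addition: u = (u' + v)/(1 + u'v/c²)
= (0.3939 + 0.7374)/(1 + 0.3939×0.7374) = 1.1313/1.290462 = 0.87666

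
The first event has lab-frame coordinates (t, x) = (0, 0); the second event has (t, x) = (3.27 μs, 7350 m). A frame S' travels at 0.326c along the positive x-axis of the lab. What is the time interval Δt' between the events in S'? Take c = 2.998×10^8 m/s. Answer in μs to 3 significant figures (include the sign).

Δt' ≈ -5.00 μs

γ = 1/√(1 − 0.326²) = 1.0578
Δt' = γ(Δt − vΔx/c²) = 1.0578 × (3.27 μs − 0.326×7350 m / (2.998×10^8 m/s))
= 1.0578 × (-4.7223 μs) = -5.00 μs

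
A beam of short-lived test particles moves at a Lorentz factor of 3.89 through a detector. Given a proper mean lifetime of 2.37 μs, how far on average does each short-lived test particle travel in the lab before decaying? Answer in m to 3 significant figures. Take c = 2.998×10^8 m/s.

β = √(1 − 1/γ²) = √(1 − 1/3.89²) = 0.96639
Dilated lifetime: Δt = γτ₀ = 3.89 × 2.37 μs = 9.2193 μs
d = vΔt = 0.96639c × 9.2193 μs = 2.8972×10^8 m/s × 9.2193×10^-6 s = 2670 m

d ≈ 2670 m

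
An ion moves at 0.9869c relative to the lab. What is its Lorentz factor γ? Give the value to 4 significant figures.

γ = 1/√(1 − β²) = 1/√(1 − 0.9869²) = 1/√(0.0260284) = 6.198

γ ≈ 6.198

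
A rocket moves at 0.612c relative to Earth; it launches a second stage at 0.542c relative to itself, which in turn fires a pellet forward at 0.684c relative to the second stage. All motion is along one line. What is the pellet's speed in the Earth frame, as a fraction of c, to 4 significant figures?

u ≈ 0.9735c

Compose boost 2: (0.542 + 0.612)/(1 + 0.542×0.612) = 1.154/1.33170 = 0.866559
Compose boost 3: (0.684 + 0.866559)/(1 + 0.684×0.866559) = 1.55056/1.59273 = 0.9735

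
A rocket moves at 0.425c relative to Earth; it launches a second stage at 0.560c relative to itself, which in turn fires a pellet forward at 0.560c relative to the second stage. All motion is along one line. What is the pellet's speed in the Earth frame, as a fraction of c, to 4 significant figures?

u ≈ 0.9378c

Compose boost 2: (0.560 + 0.425)/(1 + 0.560×0.425) = 0.9850/1.23800 = 0.795638
Compose boost 3: (0.560 + 0.795638)/(1 + 0.560×0.795638) = 1.35564/1.44556 = 0.9378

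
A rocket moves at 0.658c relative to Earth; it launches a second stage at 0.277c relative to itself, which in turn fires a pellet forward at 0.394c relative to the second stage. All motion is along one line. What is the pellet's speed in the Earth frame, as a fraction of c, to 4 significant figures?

u ≈ 0.9034c

Compose boost 2: (0.277 + 0.658)/(1 + 0.277×0.658) = 0.9350/1.18227 = 0.790854
Compose boost 3: (0.394 + 0.790854)/(1 + 0.394×0.790854) = 1.18485/1.31160 = 0.9034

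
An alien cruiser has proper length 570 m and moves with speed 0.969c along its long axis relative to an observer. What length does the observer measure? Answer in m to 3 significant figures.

L ≈ 141 m

γ = 1/√(1 − 0.969²) = 4.0476
Length contraction: L = L₀/γ = 570/4.0476 = 141 m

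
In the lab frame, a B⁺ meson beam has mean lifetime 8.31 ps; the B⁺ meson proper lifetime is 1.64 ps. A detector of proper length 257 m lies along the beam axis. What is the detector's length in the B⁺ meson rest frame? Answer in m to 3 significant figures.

L ≈ 50.7 m

Time dilation ⇒ γ = Δt/τ₀ = 8.31/1.64 = 5.0671
Length contraction: L = L₀/γ = 257/5.0671 = 50.7 m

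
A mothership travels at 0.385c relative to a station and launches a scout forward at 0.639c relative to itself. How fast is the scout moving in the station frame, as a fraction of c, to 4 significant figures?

u ≈ 0.8218c

Compose boost 2: (0.639 + 0.385)/(1 + 0.639×0.385) = 1.024/1.24602 = 0.8218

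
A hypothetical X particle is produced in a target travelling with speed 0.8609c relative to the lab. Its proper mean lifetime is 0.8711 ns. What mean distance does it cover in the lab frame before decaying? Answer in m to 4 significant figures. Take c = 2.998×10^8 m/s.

d ≈ 0.4419 m

γ = 1/√(1 − 0.8609²) = 1.96551
Dilated lifetime: Δt = γτ₀ = 1.96551 × 0.8711 ns = 1.71215 ns
d = vΔt = 0.8609c × 1.71215 ns = 2.58098×10^8 m/s × 1.71215×10^-9 s = 0.4419 m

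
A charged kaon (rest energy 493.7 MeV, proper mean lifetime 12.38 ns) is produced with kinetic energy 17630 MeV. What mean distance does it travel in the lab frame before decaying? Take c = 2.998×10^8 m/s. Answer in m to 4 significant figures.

d ≈ 136.2 m

γ = 1 + K/(m₀c²) = 1 + 17630/493.7 = 36.7099
β = √(1 − 1/γ²) = 0.999629
Dilated lifetime: γτ₀ = 36.7099 × 12.38 ns = 454.469 ns
d = βc·γτ₀ = 0.999629 × (2.998×10^8 m/s) × 4.54469×10^-7 s = 136.2 m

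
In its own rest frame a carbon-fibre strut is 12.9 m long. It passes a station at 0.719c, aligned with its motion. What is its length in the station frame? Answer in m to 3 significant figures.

L ≈ 8.97 m

γ = 1/√(1 − 0.719²) = 1.4388
Length contraction: L = L₀/γ = 12.9/1.4388 = 8.97 m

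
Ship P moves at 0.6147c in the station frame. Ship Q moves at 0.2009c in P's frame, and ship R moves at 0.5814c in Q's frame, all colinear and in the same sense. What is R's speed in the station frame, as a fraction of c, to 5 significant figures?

Compose boost 2: (0.2009 + 0.6147)/(1 + 0.2009×0.6147) = 0.81560/1.123493 = 0.7259501
Compose boost 3: (0.5814 + 0.7259501)/(1 + 0.5814×0.7259501) = 1.307350/1.422067 = 0.91933

u ≈ 0.91933c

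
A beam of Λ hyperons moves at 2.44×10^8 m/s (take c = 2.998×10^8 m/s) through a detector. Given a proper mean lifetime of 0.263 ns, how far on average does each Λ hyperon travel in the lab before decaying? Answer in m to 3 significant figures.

d ≈ 0.110 m

β = v/c = 2.44×10^8 / 2.998×10^8 = 0.81388
γ = 1/√(1 − 0.81388²) = 1.7211
Dilated lifetime: Δt = γτ₀ = 1.7211 × 0.263 ns = 0.45264 ns
d = vΔt = 0.81388c × 0.45264 ns = 2.4400×10^8 m/s × 4.5264×10^-10 s = 0.110 m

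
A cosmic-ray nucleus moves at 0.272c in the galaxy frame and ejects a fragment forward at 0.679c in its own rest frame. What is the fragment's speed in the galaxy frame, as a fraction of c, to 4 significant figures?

Compose boost 2: (0.679 + 0.272)/(1 + 0.679×0.272) = 0.9510/1.18469 = 0.8027

u ≈ 0.8027c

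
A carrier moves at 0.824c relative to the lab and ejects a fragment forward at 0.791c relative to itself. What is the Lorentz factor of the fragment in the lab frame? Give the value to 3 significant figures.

γ ≈ 4.77

u_lab = (0.791 + 0.824)/(1 + 0.791×0.824) = 1.615/1.65178 = 0.977731
γ = 1/√(1 − 0.977731²) = 4.77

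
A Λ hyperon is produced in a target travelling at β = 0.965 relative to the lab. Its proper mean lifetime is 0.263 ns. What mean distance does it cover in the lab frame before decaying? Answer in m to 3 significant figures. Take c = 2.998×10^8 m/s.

d ≈ 0.290 m

γ = 1/√(1 − 0.965²) = 3.8132
Dilated lifetime: Δt = γτ₀ = 3.8132 × 0.263 ns = 1.0029 ns
d = vΔt = 0.965c × 1.0029 ns = 2.8931×10^8 m/s × 1.0029×10^-9 s = 0.290 m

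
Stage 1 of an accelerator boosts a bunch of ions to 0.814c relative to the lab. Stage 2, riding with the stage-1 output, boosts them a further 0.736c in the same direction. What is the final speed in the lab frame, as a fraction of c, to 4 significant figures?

Compose boost 2: (0.736 + 0.814)/(1 + 0.736×0.814) = 1.550/1.59910 = 0.9693

u ≈ 0.9693c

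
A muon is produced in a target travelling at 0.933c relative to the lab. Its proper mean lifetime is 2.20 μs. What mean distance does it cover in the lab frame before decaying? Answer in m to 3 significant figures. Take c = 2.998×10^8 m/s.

d ≈ 1710 m

γ = 1/√(1 − 0.933²) = 2.7787
Dilated lifetime: Δt = γτ₀ = 2.7787 × 2.20 μs = 6.1132 μs
d = vΔt = 0.933c × 6.1132 μs = 2.7971×10^8 m/s × 6.1132×10^-6 s = 1710 m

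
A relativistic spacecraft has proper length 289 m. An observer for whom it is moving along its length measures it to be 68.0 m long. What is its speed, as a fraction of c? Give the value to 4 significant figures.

β ≈ 0.9719

γ = L₀/L = 289/68.0 = 4.25000
β = √(1 − 1/γ²) = 0.9719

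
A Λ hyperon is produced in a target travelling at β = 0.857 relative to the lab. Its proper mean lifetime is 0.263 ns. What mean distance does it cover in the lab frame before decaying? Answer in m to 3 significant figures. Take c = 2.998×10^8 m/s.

γ = 1/√(1 − 0.857²) = 1.9406
Dilated lifetime: Δt = γτ₀ = 1.9406 × 0.263 ns = 0.51037 ns
d = vΔt = 0.857c × 0.51037 ns = 2.5693×10^8 m/s × 5.1037×10^-10 s = 0.131 m

d ≈ 0.131 m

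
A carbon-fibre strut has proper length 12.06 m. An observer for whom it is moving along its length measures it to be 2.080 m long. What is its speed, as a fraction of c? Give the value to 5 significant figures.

β ≈ 0.98501

γ = L₀/L = 12.06/2.080 = 5.798077
β = √(1 − 1/γ²) = 0.98501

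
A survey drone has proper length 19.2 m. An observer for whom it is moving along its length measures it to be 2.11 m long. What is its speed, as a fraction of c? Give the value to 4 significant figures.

β ≈ 0.9939

γ = L₀/L = 19.2/2.11 = 9.09953
β = √(1 − 1/γ²) = 0.9939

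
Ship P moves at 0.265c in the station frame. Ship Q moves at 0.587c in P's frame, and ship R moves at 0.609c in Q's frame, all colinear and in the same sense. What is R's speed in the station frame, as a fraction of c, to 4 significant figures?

u ≈ 0.9291c

Compose boost 2: (0.587 + 0.265)/(1 + 0.587×0.265) = 0.8520/1.15556 = 0.737308
Compose boost 3: (0.609 + 0.737308)/(1 + 0.609×0.737308) = 1.34631/1.44902 = 0.9291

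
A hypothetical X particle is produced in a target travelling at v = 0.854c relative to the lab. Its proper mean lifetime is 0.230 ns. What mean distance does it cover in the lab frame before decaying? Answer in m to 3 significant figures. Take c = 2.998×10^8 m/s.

γ = 1/√(1 − 0.854²) = 1.9221
Dilated lifetime: Δt = γτ₀ = 1.9221 × 0.230 ns = 0.44208 ns
d = vΔt = 0.854c × 0.44208 ns = 2.5603×10^8 m/s × 4.4208×10^-10 s = 0.113 m

d ≈ 0.113 m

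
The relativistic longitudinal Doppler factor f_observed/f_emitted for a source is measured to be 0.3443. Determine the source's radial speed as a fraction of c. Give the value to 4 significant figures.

β ≈ 0.7880

f_obs/f_src = √((1−β)/(1+β)) = 0.3443  ⇒  (1−β)/(1+β) = 0.118542
β = |1 − D²|/(1 + D²) = |1 − 0.118542|/(1 + 0.118542) = 0.7880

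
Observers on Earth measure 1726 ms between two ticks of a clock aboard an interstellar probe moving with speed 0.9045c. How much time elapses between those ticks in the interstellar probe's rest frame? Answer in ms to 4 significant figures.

τ₀ ≈ 736.1 ms

γ = 1/√(1 − 0.9045²) = 2.34481
Proper time: τ₀ = Δt/γ = 1726/2.34481 = 736.1 ms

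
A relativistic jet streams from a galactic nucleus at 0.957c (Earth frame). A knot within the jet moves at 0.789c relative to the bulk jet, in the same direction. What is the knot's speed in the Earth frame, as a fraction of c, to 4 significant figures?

Relativistic velocity addition: u = (u' + v)/(1 + u'v/c²)
= (0.789 + 0.957)/(1 + 0.789×0.957) = 1.746/1.75507 = 0.9948

u ≈ 0.9948c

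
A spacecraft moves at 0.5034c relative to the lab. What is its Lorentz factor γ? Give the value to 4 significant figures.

γ = 1/√(1 − β²) = 1/√(1 − 0.5034²) = 1/√(0.746588) = 1.157

γ ≈ 1.157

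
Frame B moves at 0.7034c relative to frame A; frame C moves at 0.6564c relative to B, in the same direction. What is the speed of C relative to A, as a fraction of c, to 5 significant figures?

Compose boost 2: (0.6564 + 0.7034)/(1 + 0.6564×0.7034) = 1.3598/1.461712 = 0.93028

u ≈ 0.93028c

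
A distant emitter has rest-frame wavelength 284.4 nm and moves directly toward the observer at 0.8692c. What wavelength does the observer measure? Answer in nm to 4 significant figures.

Relativistic Doppler: λ_obs = λ_src √((1−β)/(1+β))
= 284.4 × √(0.130800/1.86920) = 284.4 × 0.264531 = 75.23 nm

λ_obs ≈ 75.23 nm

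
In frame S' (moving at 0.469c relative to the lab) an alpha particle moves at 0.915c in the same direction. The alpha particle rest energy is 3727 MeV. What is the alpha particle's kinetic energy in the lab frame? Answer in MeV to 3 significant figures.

K ≈ 11200 MeV

u_lab = (0.915 + 0.469)/(1 + 0.915×0.469) = 0.968418
γ = 1/√(1 − 0.968418²) = 4.0107
K = (γ − 1)m₀c² = (4.0107 − 1) × 3727 = 3.0107 × 3727 = 11200 MeV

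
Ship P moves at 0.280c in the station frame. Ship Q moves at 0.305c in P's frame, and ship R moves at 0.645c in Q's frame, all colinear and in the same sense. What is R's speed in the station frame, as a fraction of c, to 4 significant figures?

Compose boost 2: (0.305 + 0.280)/(1 + 0.305×0.280) = 0.5850/1.08540 = 0.538972
Compose boost 3: (0.645 + 0.538972)/(1 + 0.645×0.538972) = 1.18397/1.34764 = 0.8786

u ≈ 0.8786c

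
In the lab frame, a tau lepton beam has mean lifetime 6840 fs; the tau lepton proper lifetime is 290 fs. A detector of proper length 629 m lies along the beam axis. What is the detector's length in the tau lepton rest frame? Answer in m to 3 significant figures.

L ≈ 26.7 m

Time dilation ⇒ γ = Δt/τ₀ = 6840/290 = 23.586
Length contraction: L = L₀/γ = 629/23.586 = 26.7 m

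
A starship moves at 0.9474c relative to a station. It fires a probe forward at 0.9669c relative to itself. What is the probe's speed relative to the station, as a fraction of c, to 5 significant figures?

u ≈ 0.99909c

Relativistic velocity addition: u = (u' + v)/(1 + u'v/c²)
= (0.9669 + 0.9474)/(1 + 0.9669×0.9474) = 1.9143/1.916041 = 0.99909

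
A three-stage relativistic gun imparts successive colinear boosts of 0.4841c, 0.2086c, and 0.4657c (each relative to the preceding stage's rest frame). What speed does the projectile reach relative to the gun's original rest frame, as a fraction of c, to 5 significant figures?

u ≈ 0.84676c

Compose boost 2: (0.2086 + 0.4841)/(1 + 0.2086×0.4841) = 0.69270/1.100983 = 0.6291649
Compose boost 3: (0.4657 + 0.6291649)/(1 + 0.4657×0.6291649) = 1.094865/1.293002 = 0.84676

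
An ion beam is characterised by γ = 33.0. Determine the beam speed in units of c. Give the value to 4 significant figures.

β ≈ 0.9995

β = √(1 − 1/γ²) = √(1 − 1/33.0²) = √(0.999082) = 0.9995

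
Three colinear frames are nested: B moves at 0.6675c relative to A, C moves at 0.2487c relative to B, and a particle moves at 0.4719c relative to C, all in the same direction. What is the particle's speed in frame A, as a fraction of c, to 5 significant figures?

u ≈ 0.91746c

Compose boost 2: (0.2487 + 0.6675)/(1 + 0.2487×0.6675) = 0.91620/1.166007 = 0.7857584
Compose boost 3: (0.4719 + 0.7857584)/(1 + 0.4719×0.7857584) = 1.257658/1.370799 = 0.91746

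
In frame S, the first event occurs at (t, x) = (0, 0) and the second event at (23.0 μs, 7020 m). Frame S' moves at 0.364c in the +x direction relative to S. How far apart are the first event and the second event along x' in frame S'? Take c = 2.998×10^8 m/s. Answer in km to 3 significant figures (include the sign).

γ = 1/√(1 − 0.364²) = 1.0737
Δx' = γ(Δx − vΔt) = 1.0737 × (7020 m − 0.364×(2.998×10^8 m/s)×23.0×10^-6 s)
= 1.0737 × (4510.1 m) = 4.84 km

Δx' ≈ 4.84 km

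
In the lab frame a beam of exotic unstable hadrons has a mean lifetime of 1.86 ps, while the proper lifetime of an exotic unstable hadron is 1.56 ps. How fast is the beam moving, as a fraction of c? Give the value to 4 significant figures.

γ = Δt/τ₀ = 1.86/1.56 = 1.19231
β = √(1 − 1/γ²) = √(1 − 1/1.19231²) = 0.5446

β ≈ 0.5446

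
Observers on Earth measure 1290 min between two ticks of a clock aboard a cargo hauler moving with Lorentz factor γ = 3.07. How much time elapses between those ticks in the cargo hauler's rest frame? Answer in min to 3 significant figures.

γ = 3.07 (given)
Proper time: τ₀ = Δt/γ = 1290/3.07 = 420 min

τ₀ ≈ 420 min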